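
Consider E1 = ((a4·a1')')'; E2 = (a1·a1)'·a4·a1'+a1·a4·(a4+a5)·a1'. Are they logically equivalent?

E1: ((a4·a1')')'
    = a4·a1'   (double negation)
E2: (a1·a1)'·a4·a1'+a1·a4·(a4+a5)·a1'
    = a1'·a4·a1'+a1·a4·(a4+a5)·a1'   (idempotence)
    = a1'·a4·a1'+a1·a4·a1'   (absorption)
    = a4·a1'   (distribution)
Both reduce to a4·a1', so they are equivalent.

Yes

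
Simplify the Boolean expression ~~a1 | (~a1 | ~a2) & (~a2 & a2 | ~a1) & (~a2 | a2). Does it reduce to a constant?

1

~~a1 | (~a1 | ~a2) & (~a2 & a2 | ~a1) & (~a2 | a2)
= ~~a1 | (~a1 | ~a2) & (~a2 & a2 | ~a1)   (complement / identity)
= ~~a1 | (~a1 | ~a2) & ~a1   (complement / identity)
= ~~a1 | ~a1   (absorption)
= a1 | ~a1   (double negation)
= 1   (complement)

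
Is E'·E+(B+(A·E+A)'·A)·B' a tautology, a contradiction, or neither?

contradiction

E'·E+(B+(A·E+A)'·A)·B'
= (B+(A·E+A)'·A)·B'   (complement / identity)
= (B+A'·A)·B'   (absorption)
= B·B'   (complement / identity)
= 0   (complement)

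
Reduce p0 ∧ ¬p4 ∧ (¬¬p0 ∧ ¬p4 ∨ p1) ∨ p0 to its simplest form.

p0 ∧ ¬p4 ∧ (¬¬p0 ∧ ¬p4 ∨ p1) ∨ p0
= p0 ∧ ¬p4 ∧ (p0 ∧ ¬p4 ∨ p1) ∨ p0   [double negation]
= p0 ∧ ¬p4 ∨ p0   [absorption]
= p0   [absorption]

p0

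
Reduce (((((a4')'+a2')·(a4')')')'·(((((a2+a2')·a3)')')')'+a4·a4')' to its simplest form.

a4'+a3'

(((((a4')'+a2')·(a4')')')'·(((((a2+a2')·a3)')')')'+a4·a4')'
= (((((a4')'+a2')·(a4')')')'·(((a3')')')'+a4·a4')'
= ((((a4')')')'·(((a3')')')'+a4·a4')'
= ((((a4')')')'·(((a3')')')')'
= ((a4')'·(((a3')')')')'
= a4'+((a3')')'
= a4'+a3'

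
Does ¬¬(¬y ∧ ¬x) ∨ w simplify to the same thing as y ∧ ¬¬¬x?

E1: ¬¬(¬y ∧ ¬x) ∨ w
    = ¬y ∧ ¬x ∨ w   — double negation
E2: y ∧ ¬¬¬x
    = y ∧ ¬x   — double negation
These differ: at w=1, x=0, y=0, E1 = 1 but E2 = 0.

No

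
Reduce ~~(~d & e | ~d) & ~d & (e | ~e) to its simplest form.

~d

~~(~d & e | ~d) & ~d & (e | ~e)
= ~~(~d & e | ~d) & ~d   (complement / identity)
= ~~~d & ~d   (absorption)
= ~d & ~d   (double negation)
= ~d   (idempotence)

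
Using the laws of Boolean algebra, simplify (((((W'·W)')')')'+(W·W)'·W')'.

(((((W'·W)')')')'+(W·W)'·W')'
= (((((W'·W)')')')'+W'·W')'
= (((W'·W)')'+W'·W')'
= (W'·W+W'·W')'
= (W')'
= W

W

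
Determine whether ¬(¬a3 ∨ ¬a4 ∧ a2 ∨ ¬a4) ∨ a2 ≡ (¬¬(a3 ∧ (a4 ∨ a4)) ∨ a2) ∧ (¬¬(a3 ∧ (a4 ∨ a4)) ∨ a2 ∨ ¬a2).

Yes

E1: ¬(¬a3 ∨ ¬a4 ∧ a2 ∨ ¬a4) ∨ a2
    = ¬(¬a3 ∨ ¬a4) ∨ a2
    = a3 ∧ a4 ∨ a2
E2: (¬¬(a3 ∧ (a4 ∨ a4)) ∨ a2) ∧ (¬¬(a3 ∧ (a4 ∨ a4)) ∨ a2 ∨ ¬a2)
    = ¬¬(a3 ∧ (a4 ∨ a4)) ∨ a2
    = a3 ∧ (a4 ∨ a4) ∨ a2
    = a3 ∧ a4 ∨ a2
Both reduce to a3 ∧ a4 ∨ a2, so they are equivalent.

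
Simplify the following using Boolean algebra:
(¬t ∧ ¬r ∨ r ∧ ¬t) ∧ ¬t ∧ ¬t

(¬t ∧ ¬r ∨ r ∧ ¬t) ∧ ¬t ∧ ¬t
= ¬t ∧ ¬t ∧ ¬t   (distribution)
= ¬t ∧ ¬t   (idempotence)
= ¬t   (idempotence)

¬t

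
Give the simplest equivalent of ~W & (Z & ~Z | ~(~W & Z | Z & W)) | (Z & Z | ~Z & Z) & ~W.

~W & (Z & ~Z | ~(~W & Z | Z & W)) | (Z & Z | ~Z & Z) & ~W
= ~W & (Z & ~Z | ~Z) | (Z & Z | ~Z & Z) & ~W   — distribution
= ~W & (Z & ~Z | ~Z) | Z & ~W   — distribution
= ~W & ~Z | Z & ~W   — complement / identity
= ~W   — distribution

~W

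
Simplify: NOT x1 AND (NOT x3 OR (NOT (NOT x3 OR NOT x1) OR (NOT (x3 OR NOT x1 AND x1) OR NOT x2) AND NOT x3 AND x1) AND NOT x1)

NOT x1 AND (NOT x3 OR (NOT (NOT x3 OR NOT x1) OR (NOT (x3 OR NOT x1 AND x1) OR NOT x2) AND NOT x3 AND x1) AND NOT x1)
= NOT x1 AND (NOT x3 OR (NOT (NOT x3 OR NOT x1) OR (NOT x3 OR NOT x2) AND NOT x3 AND x1) AND NOT x1)   (complement / identity)
= NOT x1 AND (NOT x3 OR (x3 AND x1 OR (NOT x3 OR NOT x2) AND NOT x3 AND x1) AND NOT x1)   (De Morgan)
= NOT x1 AND (NOT x3 OR (x3 AND x1 OR NOT x3 AND x1) AND NOT x1)   (absorption)
= NOT x1 AND (NOT x3 OR x1 AND NOT x1)   (distribution)
= NOT x1 AND NOT x3   (complement / identity)

NOT x1 AND NOT x3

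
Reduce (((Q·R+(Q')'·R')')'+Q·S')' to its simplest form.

Q'

(((Q·R+(Q')'·R')')'+Q·S')'
= (((Q·R+Q·R')')'+Q·S')'   [double negation]
= ((Q')'+Q·S')'   [distribution]
= (Q+Q·S')'   [double negation]
= Q'   [absorption]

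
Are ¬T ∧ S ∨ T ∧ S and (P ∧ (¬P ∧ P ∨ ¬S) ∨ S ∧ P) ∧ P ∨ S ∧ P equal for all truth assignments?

E1: ¬T ∧ S ∨ T ∧ S
    = S
E2: (P ∧ (¬P ∧ P ∨ ¬S) ∨ S ∧ P) ∧ P ∨ S ∧ P
    = (P ∧ ¬S ∨ S ∧ P) ∧ P ∨ S ∧ P
    = P ∧ P ∨ S ∧ P
    = (P ∨ S) ∧ P
    = P
These differ: at P=1, S=0, T=0, E1 = 0 but E2 = 1.

No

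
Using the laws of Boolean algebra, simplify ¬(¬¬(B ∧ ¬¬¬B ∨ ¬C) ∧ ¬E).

C ∨ E

¬(¬¬(B ∧ ¬¬¬B ∨ ¬C) ∧ ¬E)
= ¬(¬¬(B ∧ ¬B ∨ ¬C) ∧ ¬E)   [double negation]
= ¬(¬¬¬C ∧ ¬E)   [complement / identity]
= ¬(¬C ∧ ¬E)   [double negation]
= C ∨ E   [De Morgan]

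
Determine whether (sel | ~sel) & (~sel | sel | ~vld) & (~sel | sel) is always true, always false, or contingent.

always true

(sel | ~sel) & (~sel | sel | ~vld) & (~sel | sel)
= (sel | ~sel) & (~sel | sel)
= sel | ~sel
= 1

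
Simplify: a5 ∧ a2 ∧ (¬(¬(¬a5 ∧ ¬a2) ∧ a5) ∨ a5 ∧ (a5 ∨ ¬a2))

a5 ∧ a2

a5 ∧ a2 ∧ (¬(¬(¬a5 ∧ ¬a2) ∧ a5) ∨ a5 ∧ (a5 ∨ ¬a2))
= a5 ∧ a2 ∧ (¬(¬(¬a5 ∧ ¬a2) ∧ a5) ∨ a5)
= a5 ∧ a2 ∧ (¬((a5 ∨ a2) ∧ a5) ∨ a5)
= a5 ∧ a2 ∧ (¬a5 ∨ a5)
= a5 ∧ a2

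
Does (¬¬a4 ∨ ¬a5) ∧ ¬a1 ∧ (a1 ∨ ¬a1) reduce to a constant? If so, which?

(¬¬a4 ∨ ¬a5) ∧ ¬a1 ∧ (a1 ∨ ¬a1)
= (¬¬a4 ∨ ¬a5) ∧ ¬a1   — complement / identity
= (a4 ∨ ¬a5) ∧ ¬a1   — double negation
This depends on a1, a4, a5, so it is not a constant.

no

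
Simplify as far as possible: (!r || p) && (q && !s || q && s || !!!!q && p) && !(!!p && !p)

(!r || p) && (q && !s || q && s || !!!!q && p) && !(!!p && !p)
= (!r || p) && (q || !!!!q && p) && !(!!p && !p)   [distribution]
= (!r || p) && (q || !!!!q && p) && (!p || p)   [De Morgan]
= (!r || p) && (q || !!q && p) && (!p || p)   [double negation]
= (!r || p) && (q || q && p) && (!p || p)   [double negation]
= (!r || p) && (q || q && p)   [complement / identity]
= (!r || p) && q   [absorption]

(!r || p) && q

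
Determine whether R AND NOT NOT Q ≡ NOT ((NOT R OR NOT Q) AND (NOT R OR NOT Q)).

E1: R AND NOT NOT Q
    = R AND Q   (double negation)
E2: NOT ((NOT R OR NOT Q) AND (NOT R OR NOT Q))
    = NOT (NOT R OR NOT Q)   (idempotence)
    = R AND Q   (De Morgan)
Both reduce to R AND Q, so they are equivalent.

Yes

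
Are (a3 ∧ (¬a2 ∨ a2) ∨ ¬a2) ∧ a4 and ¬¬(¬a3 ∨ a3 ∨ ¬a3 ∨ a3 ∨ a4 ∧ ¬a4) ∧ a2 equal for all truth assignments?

No

E1: (a3 ∧ (¬a2 ∨ a2) ∨ ¬a2) ∧ a4
    = (a3 ∨ ¬a2) ∧ a4   (complement / identity)
E2: ¬¬(¬a3 ∨ a3 ∨ ¬a3 ∨ a3 ∨ a4 ∧ ¬a4) ∧ a2
    = ¬¬(¬a3 ∨ a3 ∨ a4 ∧ ¬a4) ∧ a2   (idempotence)
    = (¬a3 ∨ a3 ∨ a4 ∧ ¬a4) ∧ a2   (double negation)
    = (¬a3 ∨ a3) ∧ a2   (complement / identity)
    = a2   (complement / identity)
These differ: at a2=0, a3=0, a4=1, E1 = 1 but E2 = 0.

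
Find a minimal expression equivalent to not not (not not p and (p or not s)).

not not (not not p and (p or not s))
= not not (p and (p or not s))
= p and (p or not s)
= p

p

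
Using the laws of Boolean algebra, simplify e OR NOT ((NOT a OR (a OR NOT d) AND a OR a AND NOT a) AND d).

e OR NOT d

e OR NOT ((NOT a OR (a OR NOT d) AND a OR a AND NOT a) AND d)
= e OR NOT ((NOT a OR (a OR NOT d) AND a) AND d)   [complement / identity]
= e OR NOT ((NOT a OR a) AND d)   [absorption]
= e OR NOT d   [complement / identity]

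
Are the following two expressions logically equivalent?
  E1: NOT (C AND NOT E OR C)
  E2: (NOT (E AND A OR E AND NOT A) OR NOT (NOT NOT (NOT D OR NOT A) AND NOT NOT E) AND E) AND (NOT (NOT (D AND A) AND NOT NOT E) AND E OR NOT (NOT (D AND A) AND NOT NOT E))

E1: NOT (C AND NOT E OR C)
    = NOT C
E2: (NOT (E AND A OR E AND NOT A) OR NOT (NOT NOT (NOT D OR NOT A) AND NOT NOT E) AND E) AND (NOT (NOT (D AND A) AND NOT NOT E) AND E OR NOT (NOT (D AND A) AND NOT NOT E))
    = (NOT (E AND A OR E AND NOT A) OR NOT (NOT (D AND A) AND NOT NOT E) AND E) AND (NOT (NOT (D AND A) AND NOT NOT E) AND E OR NOT (NOT (D AND A) AND NOT NOT E))
    = NOT (NOT (D AND A) AND NOT NOT E) AND E OR NOT (E AND A OR E AND NOT A) AND NOT (NOT (D AND A) AND NOT NOT E)
    = NOT (NOT (D AND A) AND NOT NOT E) AND E OR NOT E AND NOT (NOT (D AND A) AND NOT NOT E)
    = NOT (NOT (D AND A) AND NOT NOT E)
    = D AND A OR NOT E
These differ: at A=0, C=1, D=0, E=0, E1 = 0 but E2 = 1.

No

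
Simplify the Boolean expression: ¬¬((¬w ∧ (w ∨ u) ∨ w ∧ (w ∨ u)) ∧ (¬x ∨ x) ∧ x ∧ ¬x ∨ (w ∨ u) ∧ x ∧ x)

¬¬((¬w ∧ (w ∨ u) ∨ w ∧ (w ∨ u)) ∧ (¬x ∨ x) ∧ x ∧ ¬x ∨ (w ∨ u) ∧ x ∧ x)
= ¬¬((w ∨ u) ∧ (¬x ∨ x) ∧ x ∧ ¬x ∨ (w ∨ u) ∧ x ∧ x)
= (w ∨ u) ∧ (¬x ∨ x) ∧ x ∧ ¬x ∨ (w ∨ u) ∧ x ∧ x
= (w ∨ u) ∧ x ∧ ¬x ∨ (w ∨ u) ∧ x ∧ x
= (w ∨ u) ∧ x

(w ∨ u) ∧ x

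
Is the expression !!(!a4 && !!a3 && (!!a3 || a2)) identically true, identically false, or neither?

neither

!!(!a4 && !!a3 && (!!a3 || a2))
= !a4 && !!a3 && (!!a3 || a2)
= !a4 && !!a3
= !a4 && a3
This depends on a3, a4, so it is not a constant.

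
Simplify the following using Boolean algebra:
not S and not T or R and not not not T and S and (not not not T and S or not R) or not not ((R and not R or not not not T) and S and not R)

not S and not T or R and not not not T and S and (not not not T and S or not R) or not not ((R and not R or not not not T) and S and not R)
= not S and not T or R and not not not T and S or not not ((R and not R or not not not T) and S and not R)   (absorption)
= not S and not T or R and not not not T and S or not not (not not not T and S and not R)   (complement / identity)
= not S and not T or R and not not not T and S or not not not T and S and not R   (double negation)
= not S and not T or not not not T and S   (distribution)
= not S and not T or not T and S   (double negation)
= not T   (distribution)

not T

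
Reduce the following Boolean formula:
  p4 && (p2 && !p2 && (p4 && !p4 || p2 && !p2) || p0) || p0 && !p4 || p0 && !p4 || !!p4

p4 && (p2 && !p2 && (p4 && !p4 || p2 && !p2) || p0) || p0 && !p4 || p0 && !p4 || !!p4
= p4 && (p2 && !p2 && p2 && !p2 || p0) || p0 && !p4 || p0 && !p4 || !!p4   [complement / identity]
= p4 && (p2 && !p2 && p2 && !p2 || p0) || p0 && !p4 || !!p4   [idempotence]
= p4 && (p2 && !p2 || p0) || p0 && !p4 || !!p4   [idempotence]
= p4 && p0 || p0 && !p4 || !!p4   [complement / identity]
= p4 && p0 || p0 && !p4 || p4   [double negation]
= p0 || p4   [distribution]

p0 || p4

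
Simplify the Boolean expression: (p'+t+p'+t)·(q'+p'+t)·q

(p'+t+p'+t)·(q'+p'+t)·q
= ((p'+t)·q'+p'+t)·q   — distribution
= (p'+t)·q   — absorption

(p'+t)·q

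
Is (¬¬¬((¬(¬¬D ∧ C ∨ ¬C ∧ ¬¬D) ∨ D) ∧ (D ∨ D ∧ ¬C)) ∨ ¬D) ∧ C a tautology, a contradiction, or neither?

(¬¬¬((¬(¬¬D ∧ C ∨ ¬C ∧ ¬¬D) ∨ D) ∧ (D ∨ D ∧ ¬C)) ∨ ¬D) ∧ C
= (¬¬¬((¬(¬¬D ∧ C ∨ ¬C ∧ ¬¬D) ∨ D) ∧ D) ∨ ¬D) ∧ C
= (¬¬¬((¬¬¬D ∨ D) ∧ D) ∨ ¬D) ∧ C
= (¬¬¬((¬D ∨ D) ∧ D) ∨ ¬D) ∧ C
= (¬¬¬D ∨ ¬D) ∧ C
= (¬D ∨ ¬D) ∧ C
= ¬D ∧ C
This depends on C, D, so it is not a constant.

neither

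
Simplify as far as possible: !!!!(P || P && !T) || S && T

!!!!(P || P && !T) || S && T
= !!(P || P && !T) || S && T   (double negation)
= !!P || S && T   (absorption)
= P || S && T   (double negation)

P || S && T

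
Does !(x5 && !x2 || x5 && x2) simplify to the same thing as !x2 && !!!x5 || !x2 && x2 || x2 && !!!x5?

Yes

E1: !(x5 && !x2 || x5 && x2)
    = !x5
E2: !x2 && !!!x5 || !x2 && x2 || x2 && !!!x5
    = !x2 && !!!x5 || x2 && !!!x5
    = !!!x5
    = !x5
Both reduce to !x5, so they are equivalent.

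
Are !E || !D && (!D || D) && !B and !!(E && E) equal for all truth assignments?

No

E1: !E || !D && (!D || D) && !B
    = !E || !D && !B   (complement / identity)
E2: !!(E && E)
    = E && E   (double negation)
    = E   (idempotence)
These differ: at B=1, D=0, E=0, E1 = 1 but E2 = 0.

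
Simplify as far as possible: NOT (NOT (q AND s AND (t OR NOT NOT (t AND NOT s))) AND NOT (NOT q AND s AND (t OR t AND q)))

NOT (NOT (q AND s AND (t OR NOT NOT (t AND NOT s))) AND NOT (NOT q AND s AND (t OR t AND q)))
= q AND s AND (t OR NOT NOT (t AND NOT s)) OR NOT q AND s AND (t OR t AND q)   (De Morgan)
= q AND s AND (t OR t AND NOT s) OR NOT q AND s AND (t OR t AND q)   (double negation)
= q AND s AND t OR NOT q AND s AND (t OR t AND q)   (absorption)
= q AND s AND t OR NOT q AND s AND t   (absorption)
= s AND t   (distribution)

s AND t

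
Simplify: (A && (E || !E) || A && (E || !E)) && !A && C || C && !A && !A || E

!A && C || E

(A && (E || !E) || A && (E || !E)) && !A && C || C && !A && !A || E
= A && (E || !E) && !A && C || C && !A && !A || E
= A && !A && C || C && !A && !A || E
= (A && !A || !A && !A) && C || E
= !A && C || E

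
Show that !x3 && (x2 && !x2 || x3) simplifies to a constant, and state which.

false

!x3 && (x2 && !x2 || x3)
= !x3 && x3
= false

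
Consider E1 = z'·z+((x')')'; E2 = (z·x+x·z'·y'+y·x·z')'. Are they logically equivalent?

Yes

E1: z'·z+((x')')'
    = z'·z+x'   (double negation)
    = x'   (complement / identity)
E2: (z·x+x·z'·y'+y·x·z')'
    = (z·x+x·z')'   (distribution)
    = x'   (distribution)
Both reduce to x', so they are equivalent.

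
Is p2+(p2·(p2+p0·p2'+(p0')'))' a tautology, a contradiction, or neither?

p2+(p2·(p2+p0·p2'+(p0')'))'
= p2+(p2·(p2+p0·p2'+p0))'   (double negation)
= p2+(p2·(p2+p0))'   (absorption)
= p2+p2'   (absorption)
= 1   (complement)

tautology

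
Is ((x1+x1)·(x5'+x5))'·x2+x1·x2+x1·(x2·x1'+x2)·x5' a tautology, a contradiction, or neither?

((x1+x1)·(x5'+x5))'·x2+x1·x2+x1·(x2·x1'+x2)·x5'
= (x1+x1)'·x2+x1·x2+x1·(x2·x1'+x2)·x5'   [complement / identity]
= (x1+x1)'·x2+x1·x2+x1·x2·x5'   [absorption]
= (x1+x1)'·x2+x1·x2   [absorption]
= x1'·x2+x1·x2   [idempotence]
= x2   [distribution]
This depends on x2, so it is not a constant.

neither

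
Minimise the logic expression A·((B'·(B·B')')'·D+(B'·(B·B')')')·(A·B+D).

A·((B'·(B·B')')'·D+(B'·(B·B')')')·(A·B+D)
= A·(B'·(B·B')')'·(A·B+D)   — absorption
= A·(B+B·B')·(A·B+D)   — De Morgan
= A·B·(A·B+D)   — complement / identity
= A·B   — absorption

A·B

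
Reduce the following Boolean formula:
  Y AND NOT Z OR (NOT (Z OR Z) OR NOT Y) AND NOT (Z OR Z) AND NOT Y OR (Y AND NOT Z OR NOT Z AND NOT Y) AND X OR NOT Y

Y AND NOT Z OR (NOT (Z OR Z) OR NOT Y) AND NOT (Z OR Z) AND NOT Y OR (Y AND NOT Z OR NOT Z AND NOT Y) AND X OR NOT Y
= Y AND NOT Z OR NOT (Z OR Z) AND NOT Y OR (Y AND NOT Z OR NOT Z AND NOT Y) AND X OR NOT Y   (absorption)
= Y AND NOT Z OR NOT Z AND NOT Y OR (Y AND NOT Z OR NOT Z AND NOT Y) AND X OR NOT Y   (idempotence)
= Y AND NOT Z OR NOT Z AND NOT Y OR NOT Y   (absorption)
= NOT Z OR NOT Y   (distribution)

NOT Z OR NOT Y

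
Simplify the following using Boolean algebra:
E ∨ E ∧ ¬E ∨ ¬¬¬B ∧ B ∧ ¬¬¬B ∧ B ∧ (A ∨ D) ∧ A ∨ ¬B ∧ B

E ∨ E ∧ ¬E ∨ ¬¬¬B ∧ B ∧ ¬¬¬B ∧ B ∧ (A ∨ D) ∧ A ∨ ¬B ∧ B
= E ∨ ¬¬¬B ∧ B ∧ ¬¬¬B ∧ B ∧ (A ∨ D) ∧ A ∨ ¬B ∧ B   [complement / identity]
= E ∨ ¬¬¬B ∧ B ∧ (A ∨ D) ∧ A ∨ ¬B ∧ B   [idempotence]
= E ∨ ¬B ∧ B ∧ (A ∨ D) ∧ A ∨ ¬B ∧ B   [double negation]
= E ∨ ¬B ∧ B ∧ A ∨ ¬B ∧ B   [absorption]
= E ∨ ¬B ∧ B   [absorption]
= E   [complement / identity]

E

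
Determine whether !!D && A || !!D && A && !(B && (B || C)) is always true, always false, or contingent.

!!D && A || !!D && A && !(B && (B || C))
= !!D && A || !!D && A && !B   [absorption]
= !!D && A   [absorption]
= D && A   [double negation]
This depends on A, D, so it is not a constant.

contingent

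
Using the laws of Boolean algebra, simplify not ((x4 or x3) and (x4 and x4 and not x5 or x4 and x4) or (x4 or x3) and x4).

not x4

not ((x4 or x3) and (x4 and x4 and not x5 or x4 and x4) or (x4 or x3) and x4)
= not ((x4 or x3) and x4 and x4 or (x4 or x3) and x4)   [absorption]
= not ((x4 or x3) and x4 or (x4 or x3) and x4)   [idempotence]
= not ((x4 or x3) and x4)   [idempotence]
= not x4   [absorption]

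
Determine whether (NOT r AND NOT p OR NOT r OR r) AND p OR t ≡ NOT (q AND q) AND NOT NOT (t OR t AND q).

E1: (NOT r AND NOT p OR NOT r OR r) AND p OR t
    = (NOT r OR r) AND p OR t
    = p OR t
E2: NOT (q AND q) AND NOT NOT (t OR t AND q)
    = NOT (q AND q) AND NOT NOT t
    = NOT q AND NOT NOT t
    = NOT q AND t
These differ: at p=0, q=1, r=1, t=1, E1 = 1 but E2 = 0.

No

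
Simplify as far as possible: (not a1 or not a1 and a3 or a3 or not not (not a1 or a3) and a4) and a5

(not a1 or a3) and a5

(not a1 or not a1 and a3 or a3 or not not (not a1 or a3) and a4) and a5
= (not a1 or not a1 and a3 or a3 or (not a1 or a3) and a4) and a5
= (not a1 or a3 or (not a1 or a3) and a4) and a5
= (not a1 or a3) and a5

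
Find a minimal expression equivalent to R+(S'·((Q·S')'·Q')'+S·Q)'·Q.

R

R+(S'·((Q·S')'·Q')'+S·Q)'·Q
= R+(S'·(Q·S'+Q)+S·Q)'·Q
= R+(S'·Q+S·Q)'·Q
= R+Q'·Q
= R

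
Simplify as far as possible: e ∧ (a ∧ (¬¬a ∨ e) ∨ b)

e ∧ (a ∧ (¬¬a ∨ e) ∨ b)
= e ∧ (a ∧ (a ∨ e) ∨ b)   [double negation]
= e ∧ (a ∨ b)   [absorption]

e ∧ (a ∨ b)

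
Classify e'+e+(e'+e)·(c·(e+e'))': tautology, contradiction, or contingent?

tautology

e'+e+(e'+e)·(c·(e+e'))'
= e'+e+(e'+e)·c'   — complement / identity
= e'+e   — absorption
= 1   — complement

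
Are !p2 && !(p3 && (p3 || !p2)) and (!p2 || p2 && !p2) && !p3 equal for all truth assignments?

Yes

E1: !p2 && !(p3 && (p3 || !p2))
    = !p2 && !p3   [absorption]
E2: (!p2 || p2 && !p2) && !p3
    = !p2 && !p3   [complement / identity]
Both reduce to !p2 && !p3, so they are equivalent.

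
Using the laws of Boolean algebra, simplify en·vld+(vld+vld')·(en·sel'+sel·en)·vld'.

en·vld+(vld+vld')·(en·sel'+sel·en)·vld'
= en·vld+(en·sel'+sel·en)·vld'
= en·vld+en·vld'
= en

en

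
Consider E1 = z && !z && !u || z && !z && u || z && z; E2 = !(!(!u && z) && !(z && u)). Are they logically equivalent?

E1: z && !z && !u || z && !z && u || z && z
    = z && !z || z && z   (distribution)
    = z   (distribution)
E2: !(!(!u && z) && !(z && u))
    = !u && z || z && u   (De Morgan)
    = z   (distribution)
Both reduce to z, so they are equivalent.

Yes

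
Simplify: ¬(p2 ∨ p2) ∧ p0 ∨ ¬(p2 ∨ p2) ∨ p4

¬p2 ∨ p4

¬(p2 ∨ p2) ∧ p0 ∨ ¬(p2 ∨ p2) ∨ p4
= ¬(p2 ∨ p2) ∨ p4
= ¬p2 ∨ p4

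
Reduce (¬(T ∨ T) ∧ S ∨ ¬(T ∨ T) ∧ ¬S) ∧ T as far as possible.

(¬(T ∨ T) ∧ S ∨ ¬(T ∨ T) ∧ ¬S) ∧ T
= ¬(T ∨ T) ∧ T
= ¬T ∧ T
= False

False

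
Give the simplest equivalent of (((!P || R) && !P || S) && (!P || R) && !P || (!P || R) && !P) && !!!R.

(((!P || R) && !P || S) && (!P || R) && !P || (!P || R) && !P) && !!!R
= ((!P || R) && !P || (!P || R) && !P) && !!!R   — absorption
= (!P || R) && !P && !!!R   — idempotence
= !P && !!!R   — absorption
= !P && !R   — double negation

!P && !R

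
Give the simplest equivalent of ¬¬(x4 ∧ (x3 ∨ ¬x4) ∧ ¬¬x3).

¬¬(x4 ∧ (x3 ∨ ¬x4) ∧ ¬¬x3)
= x4 ∧ (x3 ∨ ¬x4) ∧ ¬¬x3   [double negation]
= x4 ∧ (x3 ∨ ¬x4) ∧ x3   [double negation]
= x4 ∧ x3   [absorption]

x4 ∧ x3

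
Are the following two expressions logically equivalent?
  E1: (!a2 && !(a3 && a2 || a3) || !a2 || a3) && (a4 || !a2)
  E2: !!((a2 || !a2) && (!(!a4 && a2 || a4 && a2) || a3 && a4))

Yes

E1: (!a2 && !(a3 && a2 || a3) || !a2 || a3) && (a4 || !a2)
    = (!a2 && !a3 || !a2 || a3) && (a4 || !a2)   (absorption)
    = (!a2 || a3) && (a4 || !a2)   (absorption)
    = !a2 || a3 && a4   (distribution)
E2: !!((a2 || !a2) && (!(!a4 && a2 || a4 && a2) || a3 && a4))
    = !!((a2 || !a2) && (!a2 || a3 && a4))   (distribution)
    = (a2 || !a2) && (!a2 || a3 && a4)   (double negation)
    = !a2 || a3 && a4   (complement / identity)
Both reduce to !a2 || a3 && a4, so they are equivalent.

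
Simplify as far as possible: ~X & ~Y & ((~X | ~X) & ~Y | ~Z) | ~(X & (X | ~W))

~X

~X & ~Y & ((~X | ~X) & ~Y | ~Z) | ~(X & (X | ~W))
= ~X & ~Y & (~X & ~Y | ~Z) | ~(X & (X | ~W))
= ~X & ~Y | ~(X & (X | ~W))
= ~X & ~Y | ~X
= ~X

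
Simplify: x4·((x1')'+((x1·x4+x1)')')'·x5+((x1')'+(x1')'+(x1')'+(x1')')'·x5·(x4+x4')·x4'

x4·((x1')'+((x1·x4+x1)')')'·x5+((x1')'+(x1')'+(x1')'+(x1')')'·x5·(x4+x4')·x4'
= x4·((x1')'+((x1·x4+x1)')')'·x5+((x1')'+(x1')'+(x1')'+(x1')')'·x5·x4'   — complement / identity
= x4·((x1')'+((x1·x4+x1)')')'·x5+((x1')'+(x1')')'·x5·x4'   — idempotence
= x4·((x1')'+(x1')')'·x5+((x1')'+(x1')')'·x5·x4'   — absorption
= ((x1')'+(x1')')'·x5   — distribution
= x1'·x1'·x5   — De Morgan
= x1'·x5   — idempotence

x1'·x5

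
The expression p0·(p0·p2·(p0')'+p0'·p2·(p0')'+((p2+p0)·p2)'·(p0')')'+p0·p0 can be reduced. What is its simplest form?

p0·(p0·p2·(p0')'+p0'·p2·(p0')'+((p2+p0)·p2)'·(p0')')'+p0·p0
= p0·(p0·p2·(p0')'+p0'·p2·(p0')'+p2'·(p0')')'+p0·p0   (absorption)
= p0·(p2·(p0')'+p2'·(p0')')'+p0·p0   (distribution)
= p0·((p0')')'+p0·p0   (distribution)
= p0·p0'+p0·p0   (double negation)
= p0   (distribution)

p0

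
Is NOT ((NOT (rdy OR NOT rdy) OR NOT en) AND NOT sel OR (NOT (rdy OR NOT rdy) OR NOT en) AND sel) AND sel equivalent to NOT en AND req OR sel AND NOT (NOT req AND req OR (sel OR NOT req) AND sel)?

No

E1: NOT ((NOT (rdy OR NOT rdy) OR NOT en) AND NOT sel OR (NOT (rdy OR NOT rdy) OR NOT en) AND sel) AND sel
    = NOT (NOT (rdy OR NOT rdy) OR NOT en) AND sel   (distribution)
    = (rdy OR NOT rdy) AND en AND sel   (De Morgan)
    = en AND sel   (complement / identity)
E2: NOT en AND req OR sel AND NOT (NOT req AND req OR (sel OR NOT req) AND sel)
    = NOT en AND req OR sel AND NOT (NOT req AND req OR sel)   (absorption)
    = NOT en AND req OR sel AND NOT sel   (complement / identity)
    = NOT en AND req   (complement / identity)
These differ: at en=0, rdy=0, req=1, sel=0, E1 = 0 but E2 = 1.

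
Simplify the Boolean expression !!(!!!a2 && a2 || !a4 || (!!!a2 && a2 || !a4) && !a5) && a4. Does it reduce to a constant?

false

!!(!!!a2 && a2 || !a4 || (!!!a2 && a2 || !a4) && !a5) && a4
= !!(!!!a2 && a2 || !a4) && a4
= !!(!a2 && a2 || !a4) && a4
= !!!a4 && a4
= !a4 && a4
= false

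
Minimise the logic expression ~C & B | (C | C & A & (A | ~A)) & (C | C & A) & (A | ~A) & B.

B

~C & B | (C | C & A & (A | ~A)) & (C | C & A) & (A | ~A) & B
= ~C & B | (C | C & A) & (C | C & A) & (A | ~A) & B   (complement / identity)
= ~C & B | (C | C & A) & (A | ~A) & B   (idempotence)
= ~C & B | (C | C & A) & B   (complement / identity)
= ~C & B | C & B   (absorption)
= B   (distribution)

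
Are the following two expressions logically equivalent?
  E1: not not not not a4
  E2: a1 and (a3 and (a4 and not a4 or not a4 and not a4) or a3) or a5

No

E1: not not not not a4
    = not not a4   (double negation)
    = a4   (double negation)
E2: a1 and (a3 and (a4 and not a4 or not a4 and not a4) or a3) or a5
    = a1 and (a3 and not a4 or a3) or a5   (distribution)
    = a1 and a3 or a5   (absorption)
These differ: at a1=0, a3=0, a4=0, a5=1, E1 = 0 but E2 = 1.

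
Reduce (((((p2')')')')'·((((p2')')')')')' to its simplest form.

p2

(((((p2')')')')'·((((p2')')')')')'
= (((((p2')')')')')'   [idempotence]
= (((p2')')')'   [double negation]
= (p2')'   [double negation]
= p2   [double negation]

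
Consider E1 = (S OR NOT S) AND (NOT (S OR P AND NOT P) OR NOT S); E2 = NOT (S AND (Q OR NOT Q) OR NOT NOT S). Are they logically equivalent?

E1: (S OR NOT S) AND (NOT (S OR P AND NOT P) OR NOT S)
    = NOT S OR S AND NOT (S OR P AND NOT P)   — distribution
    = NOT S OR S AND NOT S   — complement / identity
    = NOT S   — complement / identity
E2: NOT (S AND (Q OR NOT Q) OR NOT NOT S)
    = NOT (S OR NOT NOT S)   — complement / identity
    = NOT (S OR S)   — double negation
    = NOT S   — idempotence
Both reduce to NOT S, so they are equivalent.

Yes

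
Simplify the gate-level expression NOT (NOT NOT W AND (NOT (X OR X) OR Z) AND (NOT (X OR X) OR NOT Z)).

NOT W OR X

NOT (NOT NOT W AND (NOT (X OR X) OR Z) AND (NOT (X OR X) OR NOT Z))
= NOT (NOT NOT W AND (Z AND NOT Z OR NOT (X OR X)))   [distribution]
= NOT (NOT NOT W AND NOT (X OR X))   [complement / identity]
= NOT W OR X OR X   [De Morgan]
= NOT W OR X   [idempotence]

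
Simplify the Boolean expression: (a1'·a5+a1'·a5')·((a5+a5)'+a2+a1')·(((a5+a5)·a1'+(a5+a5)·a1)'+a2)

(a1'·a5+a1'·a5')·((a5+a5)'+a2+a1')·(((a5+a5)·a1'+(a5+a5)·a1)'+a2)
= (a1'·a5+a1'·a5')·((a5+a5)'+a2+a1')·((a5+a5)'+a2)   [distribution]
= (a1'·a5+a1'·a5')·((a5+a5)'+a2)   [absorption]
= a1'·((a5+a5)'+a2)   [distribution]
= a1'·(a5'+a2)   [idempotence]

a1'·(a5'+a2)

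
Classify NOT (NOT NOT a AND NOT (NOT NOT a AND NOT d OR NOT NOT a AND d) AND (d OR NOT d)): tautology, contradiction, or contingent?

NOT (NOT NOT a AND NOT (NOT NOT a AND NOT d OR NOT NOT a AND d) AND (d OR NOT d))
= NOT (NOT NOT a AND NOT NOT NOT a AND (d OR NOT d))   — distribution
= NOT (NOT NOT a AND NOT a AND (d OR NOT d))   — double negation
= NOT (NOT NOT a AND NOT a)   — complement / identity
= NOT a OR a   — De Morgan
= TRUE   — complement

tautology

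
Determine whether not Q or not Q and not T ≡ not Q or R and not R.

E1: not Q or not Q and not T
    = not Q   (absorption)
E2: not Q or R and not R
    = not Q   (complement / identity)
Both reduce to not Q, so they are equivalent.

Yes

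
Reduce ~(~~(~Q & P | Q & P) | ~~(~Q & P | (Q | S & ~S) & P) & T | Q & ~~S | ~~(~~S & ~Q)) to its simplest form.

~P & ~S

~(~~(~Q & P | Q & P) | ~~(~Q & P | (Q | S & ~S) & P) & T | Q & ~~S | ~~(~~S & ~Q))
= ~(~~(~Q & P | Q & P) | ~~(~Q & P | Q & P) & T | Q & ~~S | ~~(~~S & ~Q))   (complement / identity)
= ~(~~(~Q & P | Q & P) | ~~(~Q & P | Q & P) & T | Q & ~~S | ~~S & ~Q)   (double negation)
= ~(~~(~Q & P | Q & P) | Q & ~~S | ~~S & ~Q)   (absorption)
= ~(~~P | Q & ~~S | ~~S & ~Q)   (distribution)
= ~(~~P | ~~S)   (distribution)
= ~P & ~S   (De Morgan)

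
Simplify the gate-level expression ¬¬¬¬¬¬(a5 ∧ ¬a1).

¬¬¬¬¬¬(a5 ∧ ¬a1)
= ¬¬¬¬(a5 ∧ ¬a1)   — double negation
= ¬¬(a5 ∧ ¬a1)   — double negation
= a5 ∧ ¬a1   — double negation

a5 ∧ ¬a1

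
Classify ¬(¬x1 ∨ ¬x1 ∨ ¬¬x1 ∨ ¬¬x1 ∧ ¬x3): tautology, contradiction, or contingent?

¬(¬x1 ∨ ¬x1 ∨ ¬¬x1 ∨ ¬¬x1 ∧ ¬x3)
= ¬(¬x1 ∨ ¬¬x1 ∨ ¬¬x1 ∧ ¬x3)   [idempotence]
= ¬(¬x1 ∨ ¬¬x1)   [absorption]
= x1 ∧ ¬x1   [De Morgan]
= False   [complement]

contradiction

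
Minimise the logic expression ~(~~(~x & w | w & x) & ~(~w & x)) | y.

~(~~(~x & w | w & x) & ~(~w & x)) | y
= ~(~~w & ~(~w & x)) | y   — distribution
= ~w | ~w & x | y   — De Morgan
= ~w | y   — absorption

~w | y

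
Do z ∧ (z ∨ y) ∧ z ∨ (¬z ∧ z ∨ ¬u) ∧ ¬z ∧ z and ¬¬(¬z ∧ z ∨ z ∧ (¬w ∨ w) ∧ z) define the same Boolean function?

E1: z ∧ (z ∨ y) ∧ z ∨ (¬z ∧ z ∨ ¬u) ∧ ¬z ∧ z
    = z ∧ z ∨ (¬z ∧ z ∨ ¬u) ∧ ¬z ∧ z   — absorption
    = z ∧ z ∨ ¬z ∧ z   — absorption
    = z   — distribution
E2: ¬¬(¬z ∧ z ∨ z ∧ (¬w ∨ w) ∧ z)
    = ¬z ∧ z ∨ z ∧ (¬w ∨ w) ∧ z   — double negation
    = ¬z ∧ z ∨ z ∧ z   — complement / identity
    = z   — distribution
Both reduce to z, so they are equivalent.

Yes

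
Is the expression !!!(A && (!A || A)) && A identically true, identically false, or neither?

identically false

!!!(A && (!A || A)) && A
= !!!A && A   [complement / identity]
= !A && A   [double negation]
= false   [complement]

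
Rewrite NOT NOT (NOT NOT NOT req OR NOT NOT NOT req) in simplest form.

NOT req

NOT NOT (NOT NOT NOT req OR NOT NOT NOT req)
= NOT NOT NOT NOT NOT req
= NOT NOT NOT req
= NOT req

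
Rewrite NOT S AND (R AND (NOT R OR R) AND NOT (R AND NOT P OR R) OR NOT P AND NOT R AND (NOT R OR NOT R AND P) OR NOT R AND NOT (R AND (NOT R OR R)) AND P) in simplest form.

NOT S AND (R AND (NOT R OR R) AND NOT (R AND NOT P OR R) OR NOT P AND NOT R AND (NOT R OR NOT R AND P) OR NOT R AND NOT (R AND (NOT R OR R)) AND P)
= NOT S AND (R AND NOT (R AND NOT P OR R) OR NOT P AND NOT R AND (NOT R OR NOT R AND P) OR NOT R AND NOT (R AND (NOT R OR R)) AND P)   — complement / identity
= NOT S AND (R AND NOT (R AND NOT P OR R) OR NOT P AND NOT R AND NOT R OR NOT R AND NOT (R AND (NOT R OR R)) AND P)   — absorption
= NOT S AND (R AND NOT R OR NOT P AND NOT R AND NOT R OR NOT R AND NOT (R AND (NOT R OR R)) AND P)   — absorption
= NOT S AND (R AND NOT R OR NOT P AND NOT R AND NOT R OR NOT R AND NOT R AND P)   — complement / identity
= NOT S AND (R AND NOT R OR NOT R AND NOT R)   — distribution
= NOT S AND NOT R   — distribution

NOT S AND NOT R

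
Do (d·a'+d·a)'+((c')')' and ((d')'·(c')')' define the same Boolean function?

E1: (d·a'+d·a)'+((c')')'
    = (d·a'+d·a)'+c'   (double negation)
    = d'+c'   (distribution)
E2: ((d')'·(c')')'
    = d'+c'   (De Morgan)
Both reduce to d'+c', so they are equivalent.

Yes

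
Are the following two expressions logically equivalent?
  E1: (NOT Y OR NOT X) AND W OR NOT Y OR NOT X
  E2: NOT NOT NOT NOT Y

No

E1: (NOT Y OR NOT X) AND W OR NOT Y OR NOT X
    = NOT Y OR NOT X   [absorption]
E2: NOT NOT NOT NOT Y
    = NOT NOT Y   [double negation]
    = Y   [double negation]
These differ: at W=0, X=0, Y=0, E1 = 1 but E2 = 0.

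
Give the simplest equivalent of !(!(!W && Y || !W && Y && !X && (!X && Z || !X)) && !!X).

!(!(!W && Y || !W && Y && !X && (!X && Z || !X)) && !!X)
= !(!(!W && Y || !W && Y && !X && !X) && !!X)   — absorption
= !W && Y || !W && Y && !X && !X || !X   — De Morgan
= !W && Y || !W && Y && !X || !X   — idempotence
= !W && Y || !X   — absorption

!W && Y || !X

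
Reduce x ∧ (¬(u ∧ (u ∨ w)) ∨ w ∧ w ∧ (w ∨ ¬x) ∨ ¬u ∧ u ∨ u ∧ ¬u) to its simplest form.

x ∧ (¬(u ∧ (u ∨ w)) ∨ w ∧ w ∧ (w ∨ ¬x) ∨ ¬u ∧ u ∨ u ∧ ¬u)
= x ∧ (¬(u ∧ (u ∨ w)) ∨ w ∧ w ∨ ¬u ∧ u ∨ u ∧ ¬u)
= x ∧ (¬(u ∧ (u ∨ w)) ∨ w ∨ ¬u ∧ u ∨ u ∧ ¬u)
= x ∧ (¬u ∨ w ∨ ¬u ∧ u ∨ u ∧ ¬u)
= x ∧ (¬u ∨ w ∨ ¬u ∧ u)
= x ∧ (¬u ∨ w)

x ∧ (¬u ∨ w)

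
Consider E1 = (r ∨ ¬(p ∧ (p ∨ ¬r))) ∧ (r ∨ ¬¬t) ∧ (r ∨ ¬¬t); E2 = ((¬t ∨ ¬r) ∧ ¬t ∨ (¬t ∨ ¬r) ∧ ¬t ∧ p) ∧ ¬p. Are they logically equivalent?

E1: (r ∨ ¬(p ∧ (p ∨ ¬r))) ∧ (r ∨ ¬¬t) ∧ (r ∨ ¬¬t)
    = (r ∨ ¬p) ∧ (r ∨ ¬¬t) ∧ (r ∨ ¬¬t)   (absorption)
    = (r ∨ ¬p) ∧ (r ∨ ¬¬t)   (idempotence)
    = ¬p ∧ ¬¬t ∨ r   (distribution)
    = ¬p ∧ t ∨ r   (double negation)
E2: ((¬t ∨ ¬r) ∧ ¬t ∨ (¬t ∨ ¬r) ∧ ¬t ∧ p) ∧ ¬p
    = (¬t ∨ ¬r) ∧ ¬t ∧ ¬p   (absorption)
    = ¬t ∧ ¬p   (absorption)
These differ: at p=1, r=1, t=1, E1 = 1 but E2 = 0.

No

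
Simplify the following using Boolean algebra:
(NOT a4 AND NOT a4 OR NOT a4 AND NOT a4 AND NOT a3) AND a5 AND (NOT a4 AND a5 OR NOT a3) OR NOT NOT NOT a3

(NOT a4 AND NOT a4 OR NOT a4 AND NOT a4 AND NOT a3) AND a5 AND (NOT a4 AND a5 OR NOT a3) OR NOT NOT NOT a3
= (NOT a4 AND NOT a4 OR NOT a4 AND NOT a4 AND NOT a3) AND a5 AND (NOT a4 AND a5 OR NOT a3) OR NOT a3   (double negation)
= NOT a4 AND NOT a4 AND a5 AND (NOT a4 AND a5 OR NOT a3) OR NOT a3   (absorption)
= NOT a4 AND a5 AND (NOT a4 AND a5 OR NOT a3) OR NOT a3   (idempotence)
= NOT a4 AND a5 OR NOT a3   (absorption)

NOT a4 AND a5 OR NOT a3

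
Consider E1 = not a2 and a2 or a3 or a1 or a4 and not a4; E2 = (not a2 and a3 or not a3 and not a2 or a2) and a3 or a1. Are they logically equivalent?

Yes

E1: not a2 and a2 or a3 or a1 or a4 and not a4
    = not a2 and a2 or a3 or a1   — complement / identity
    = a3 or a1   — complement / identity
E2: (not a2 and a3 or not a3 and not a2 or a2) and a3 or a1
    = (not a2 or a2) and a3 or a1   — distribution
    = a3 or a1   — complement / identity
Both reduce to a3 or a1, so they are equivalent.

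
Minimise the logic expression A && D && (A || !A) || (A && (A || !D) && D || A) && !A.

A && D

A && D && (A || !A) || (A && (A || !D) && D || A) && !A
= A && D || (A && (A || !D) && D || A) && !A
= A && D || (A && D || A) && !A
= A && D || A && !A
= A && D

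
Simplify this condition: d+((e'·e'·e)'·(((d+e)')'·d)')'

d

d+((e'·e'·e)'·(((d+e)')'·d)')'
= d+((e'·e'·e)'·((d+e)·d)')'   [double negation]
= d+((e'·e)'·((d+e)·d)')'   [idempotence]
= d+e'·e+(d+e)·d   [De Morgan]
= d+e'·e+d   [absorption]
= d+d   [complement / identity]
= d   [idempotence]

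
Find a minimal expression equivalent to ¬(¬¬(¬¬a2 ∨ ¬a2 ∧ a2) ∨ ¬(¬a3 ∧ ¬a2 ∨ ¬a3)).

¬a2 ∧ ¬a3

¬(¬¬(¬¬a2 ∨ ¬a2 ∧ a2) ∨ ¬(¬a3 ∧ ¬a2 ∨ ¬a3))
= ¬(¬¬(¬¬a2 ∨ ¬a2 ∧ a2) ∨ ¬¬a3)
= ¬(¬¬¬¬a2 ∨ ¬¬a3)
= ¬(¬¬a2 ∨ ¬¬a3)
= ¬a2 ∧ ¬a3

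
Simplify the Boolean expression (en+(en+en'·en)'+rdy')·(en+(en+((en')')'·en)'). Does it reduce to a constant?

1

(en+(en+en'·en)'+rdy')·(en+(en+((en')')'·en)')
= (en+(en+en'·en)'+rdy')·(en+(en+en'·en)')
= en+(en+en'·en)'
= en+en'
= 1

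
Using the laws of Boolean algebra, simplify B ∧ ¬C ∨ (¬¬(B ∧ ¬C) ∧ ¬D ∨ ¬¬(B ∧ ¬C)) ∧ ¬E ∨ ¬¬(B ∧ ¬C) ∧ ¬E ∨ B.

B ∧ ¬C ∨ (¬¬(B ∧ ¬C) ∧ ¬D ∨ ¬¬(B ∧ ¬C)) ∧ ¬E ∨ ¬¬(B ∧ ¬C) ∧ ¬E ∨ B
= B ∧ ¬C ∨ ¬¬(B ∧ ¬C) ∧ ¬E ∨ ¬¬(B ∧ ¬C) ∧ ¬E ∨ B   (absorption)
= B ∧ ¬C ∨ ¬¬(B ∧ ¬C) ∧ ¬E ∨ B   (idempotence)
= B ∧ ¬C ∨ B ∧ ¬C ∧ ¬E ∨ B   (double negation)
= B ∧ ¬C ∨ B   (absorption)
= B   (absorption)

B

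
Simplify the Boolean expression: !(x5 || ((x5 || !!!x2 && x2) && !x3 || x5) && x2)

!(x5 || ((x5 || !!!x2 && x2) && !x3 || x5) && x2)
= !(x5 || ((x5 || !x2 && x2) && !x3 || x5) && x2)   — double negation
= !(x5 || (x5 && !x3 || x5) && x2)   — complement / identity
= !(x5 || x5 && x2)   — absorption
= !x5   — absorption

!x5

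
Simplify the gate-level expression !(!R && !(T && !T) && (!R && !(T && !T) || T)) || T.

R || T

!(!R && !(T && !T) && (!R && !(T && !T) || T)) || T
= !(!R && !(T && !T)) || T   — absorption
= R || T && !T || T   — De Morgan
= R || T   — complement / identity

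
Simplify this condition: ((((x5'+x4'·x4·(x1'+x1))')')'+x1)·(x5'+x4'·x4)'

x5

((((x5'+x4'·x4·(x1'+x1))')')'+x1)·(x5'+x4'·x4)'
= ((((x5'+x4'·x4)')')'+x1)·(x5'+x4'·x4)'   [complement / identity]
= ((x5'+x4'·x4)'+x1)·(x5'+x4'·x4)'   [double negation]
= (x5'+x4'·x4)'   [absorption]
= (x5')'   [complement / identity]
= x5   [double negation]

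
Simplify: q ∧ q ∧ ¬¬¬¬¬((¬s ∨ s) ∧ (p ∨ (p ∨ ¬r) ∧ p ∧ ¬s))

q ∧ ¬p

q ∧ q ∧ ¬¬¬¬¬((¬s ∨ s) ∧ (p ∨ (p ∨ ¬r) ∧ p ∧ ¬s))
= q ∧ ¬¬¬¬¬((¬s ∨ s) ∧ (p ∨ (p ∨ ¬r) ∧ p ∧ ¬s))
= q ∧ ¬¬¬¬¬((¬s ∨ s) ∧ (p ∨ p ∧ ¬s))
= q ∧ ¬¬¬((¬s ∨ s) ∧ (p ∨ p ∧ ¬s))
= q ∧ ¬((¬s ∨ s) ∧ (p ∨ p ∧ ¬s))
= q ∧ ¬((¬s ∨ s) ∧ p)
= q ∧ ¬p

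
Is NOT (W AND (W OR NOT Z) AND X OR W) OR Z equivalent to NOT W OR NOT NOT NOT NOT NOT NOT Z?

Yes

E1: NOT (W AND (W OR NOT Z) AND X OR W) OR Z
    = NOT (W AND X OR W) OR Z   [absorption]
    = NOT W OR Z   [absorption]
E2: NOT W OR NOT NOT NOT NOT NOT NOT Z
    = NOT W OR NOT NOT NOT NOT Z   [double negation]
    = NOT W OR NOT NOT Z   [double negation]
    = NOT W OR Z   [double negation]
Both reduce to NOT W OR Z, so they are equivalent.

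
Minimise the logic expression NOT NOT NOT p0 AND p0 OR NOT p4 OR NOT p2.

NOT p4 OR NOT p2

NOT NOT NOT p0 AND p0 OR NOT p4 OR NOT p2
= NOT p0 AND p0 OR NOT p4 OR NOT p2
= NOT p4 OR NOT p2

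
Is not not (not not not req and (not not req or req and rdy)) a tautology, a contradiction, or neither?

contradiction

not not (not not not req and (not not req or req and rdy))
= not not not req and (not not req or req and rdy)   (double negation)
= not not not req and (req or req and rdy)   (double negation)
= not req and (req or req and rdy)   (double negation)
= not req and req   (absorption)
= False   (complement)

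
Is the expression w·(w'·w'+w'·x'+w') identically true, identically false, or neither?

w·(w'·w'+w'·x'+w')
= w·(w'·(w'+x')+w')
= w·(w'+w')
= w·w'
= 0

identically false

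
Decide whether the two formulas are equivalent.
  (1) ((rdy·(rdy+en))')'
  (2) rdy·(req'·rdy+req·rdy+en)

E1: ((rdy·(rdy+en))')'
    = (rdy')'   (absorption)
    = rdy   (double negation)
E2: rdy·(req'·rdy+req·rdy+en)
    = rdy·(rdy+en)   (distribution)
    = rdy   (absorption)
Both reduce to rdy, so they are equivalent.

Yes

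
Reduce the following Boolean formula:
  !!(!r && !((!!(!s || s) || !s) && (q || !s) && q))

!!(!r && !((!!(!s || s) || !s) && (q || !s) && q))
= !!(!r && !((!!(!s || s) && q || !s) && q))
= !!(!r && !(((!s || s) && q || !s) && q))
= !r && !(((!s || s) && q || !s) && q)
= !r && !((q || !s) && q)
= !r && !q

!r && !q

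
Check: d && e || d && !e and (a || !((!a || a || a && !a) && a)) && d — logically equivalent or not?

Yes

E1: d && e || d && !e
    = d   — distribution
E2: (a || !((!a || a || a && !a) && a)) && d
    = (a || !((!a || a) && a)) && d   — complement / identity
    = (a || !a) && d   — complement / identity
    = d   — complement / identity
Both reduce to d, so they are equivalent.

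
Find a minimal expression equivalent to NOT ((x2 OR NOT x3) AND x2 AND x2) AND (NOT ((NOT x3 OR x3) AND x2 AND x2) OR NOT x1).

NOT ((x2 OR NOT x3) AND x2 AND x2) AND (NOT ((NOT x3 OR x3) AND x2 AND x2) OR NOT x1)
= NOT ((x2 OR NOT x3) AND x2 AND x2) AND (NOT (x2 AND x2) OR NOT x1)   (complement / identity)
= NOT (x2 AND x2) AND (NOT (x2 AND x2) OR NOT x1)   (absorption)
= NOT (x2 AND x2)   (absorption)
= NOT x2   (idempotence)

NOT x2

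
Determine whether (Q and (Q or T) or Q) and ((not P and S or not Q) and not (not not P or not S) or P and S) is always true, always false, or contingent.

contingent

(Q and (Q or T) or Q) and ((not P and S or not Q) and not (not not P or not S) or P and S)
= (Q and (Q or T) or Q) and ((not P and S or not Q) and not P and S or P and S)   [De Morgan]
= (Q or Q) and ((not P and S or not Q) and not P and S or P and S)   [absorption]
= (Q or Q) and (not P and S or P and S)   [absorption]
= (Q or Q) and S   [distribution]
= Q and S   [idempotence]
This depends on Q, S, so it is not a constant.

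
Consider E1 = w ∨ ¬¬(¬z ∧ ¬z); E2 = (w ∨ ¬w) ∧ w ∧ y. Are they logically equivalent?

No

E1: w ∨ ¬¬(¬z ∧ ¬z)
    = w ∨ ¬¬¬z   [idempotence]
    = w ∨ ¬z   [double negation]
E2: (w ∨ ¬w) ∧ w ∧ y
    = w ∧ y   [complement / identity]
These differ: at w=0, y=0, z=0, E1 = 1 but E2 = 0.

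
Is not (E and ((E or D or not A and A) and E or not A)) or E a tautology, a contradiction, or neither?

tautology

not (E and ((E or D or not A and A) and E or not A)) or E
= not (E and ((E or D) and E or not A)) or E
= not (E and (E or not A)) or E
= not E or E
= True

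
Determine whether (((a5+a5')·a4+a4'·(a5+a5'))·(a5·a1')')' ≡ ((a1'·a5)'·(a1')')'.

No

E1: (((a5+a5')·a4+a4'·(a5+a5'))·(a5·a1')')'
    = ((a5+a5')·(a5·a1')')'   (distribution)
    = ((a5·a1')')'   (complement / identity)
    = a5·a1'   (double negation)
E2: ((a1'·a5)'·(a1')')'
    = a1'·a5+a1'   (De Morgan)
    = a1'   (absorption)
These differ: at a1=0, a4=0, a5=0, E1 = 0 but E2 = 1.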